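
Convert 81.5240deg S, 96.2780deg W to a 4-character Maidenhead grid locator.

EA18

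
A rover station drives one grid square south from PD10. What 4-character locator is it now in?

PC19

Latitude square 0; −1 → -1, wraps to 9, carry into field.
Latitude field D = 3; −1 → 2 = C.
The longitude characters are unchanged.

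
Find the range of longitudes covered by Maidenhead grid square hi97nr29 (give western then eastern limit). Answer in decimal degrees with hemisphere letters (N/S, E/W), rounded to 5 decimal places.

20.90000° W, 20.89167° W

Field H=7, I=8: +7·20° lon, +8·10° lat → SW at lon -40°, lat -10°.
Square 9, 7: +9·2° lon, +7·1° lat → SW at lon -22°, lat -3°.
Subsquare n=13, r=17: +13·0.0833333° lon, +17·0.0416667° lat → SW at lon -20.9167°, lat -2.29167°.
Extended square 2, 9: +2·0.00833333° lon, +9·0.00416667° lat → SW at lon -20.9°, lat -2.25417°.
Cell spans 0.00833333° lon × 0.00416667° lat.
west 20.90000° W, east 20.89167° W.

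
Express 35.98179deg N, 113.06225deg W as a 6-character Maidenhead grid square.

DM35lx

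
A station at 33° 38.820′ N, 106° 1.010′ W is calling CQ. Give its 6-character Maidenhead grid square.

Shift to the Maidenhead origin (180°W, 90°S): lon 73.9832, lat 123.6470.
Field: lon ⌊73.9832/20⌋ = 3 → D; lat ⌊123.6470/10⌋ = 12 → M.
Square: lon ⌊13.9832/2⌋ = 6; lat ⌊3.6470/1⌋ = 3.
Subsquare: lon ⌊1.9832/0.0833333⌋ = 23 → x; lat ⌊0.6470/0.0416667⌋ = 15 → p.

DM63xp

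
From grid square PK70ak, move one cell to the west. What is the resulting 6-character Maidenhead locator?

PK60xk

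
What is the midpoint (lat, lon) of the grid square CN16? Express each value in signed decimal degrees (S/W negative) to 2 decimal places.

Field C=2, N=13: +2·20° lon, +13·10° lat → SW at lon -140°, lat 40°.
Square 1, 6: +1·2° lon, +6·1° lat → SW at lon -138°, lat 46°.
Cell spans 2° lon × 1° lat. Centre is SW corner plus half of each.
latitude 46.50, longitude -137.00.

46.50, -137.00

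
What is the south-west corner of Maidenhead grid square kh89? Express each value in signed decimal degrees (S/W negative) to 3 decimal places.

Field K=10, H=7: +10·20° lon, +7·10° lat → SW at lon 20°, lat -20°.
Square 8, 9: +8·2° lon, +9·1° lat → SW at lon 36°, lat -11°.
latitude -11.000, longitude 36.000.

-11.000, 36.000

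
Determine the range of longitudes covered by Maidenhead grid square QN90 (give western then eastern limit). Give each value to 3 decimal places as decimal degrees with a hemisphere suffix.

158.000° E, 160.000° E

Field Q=16, N=13: +16·20° lon, +13·10° lat → SW at lon 140°, lat 40°.
Square 9, 0: +9·2° lon, +0·1° lat → SW at lon 158°, lat 40°.
Cell spans 2° lon × 1° lat.
west 158.000° E, east 160.000° E.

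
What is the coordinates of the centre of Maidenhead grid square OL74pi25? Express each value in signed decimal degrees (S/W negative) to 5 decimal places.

Field O=14, L=11: +14·20° lon, +11·10° lat → SW at lon 100°, lat 20°.
Square 7, 4: +7·2° lon, +4·1° lat → SW at lon 114°, lat 24°.
Subsquare p=15, i=8: +15·0.0833333° lon, +8·0.0416667° lat → SW at lon 115.25°, lat 24.3333°.
Extended square 2, 5: +2·0.00833333° lon, +5·0.00416667° lat → SW at lon 115.267°, lat 24.3542°.
Cell spans 0.00833333° lon × 0.00416667° lat. Centre is SW corner plus half of each.
latitude 24.35625, longitude 115.27083.

24.35625, 115.27083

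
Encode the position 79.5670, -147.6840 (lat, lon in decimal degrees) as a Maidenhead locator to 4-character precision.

Offset from 180°W / 90°S: lon 32.32°, lat 169.57°.
Field: lon ⌊32.32/20⌋ = 1 → B; lat ⌊169.57/10⌋ = 16 → Q.
Square: lon ⌊12.32/2⌋ = 6; lat ⌊9.57/1⌋ = 9.

BQ69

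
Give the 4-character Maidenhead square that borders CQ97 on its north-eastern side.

DQ08

Longitude square 9; +1 → 10, wraps to 0, carry into field.
Longitude field C = 2; +1 → 3 = D.
Latitude square 7; +1 → 8.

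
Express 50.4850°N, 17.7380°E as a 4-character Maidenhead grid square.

JO80

Add 180° to longitude and 90° to latitude: 197.74, 140.49.
Field: lon ⌊197.74/20⌋ = 9 → J; lat ⌊140.49/10⌋ = 14 → O.
Square: lon ⌊17.74/2⌋ = 8; lat ⌊0.49/1⌋ = 0.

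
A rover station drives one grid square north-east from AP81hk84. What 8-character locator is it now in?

AP81hk95

Longitude extended square 8; +1 → 9.
Latitude extended square 4; +1 → 5.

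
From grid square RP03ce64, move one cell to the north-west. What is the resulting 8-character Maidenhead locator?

RP03ce55

Longitude extended square 6; −1 → 5.
Latitude extended square 4; +1 → 5.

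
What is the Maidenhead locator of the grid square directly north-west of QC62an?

QC52xo

Longitude subsquare a = 0; −1 → -1, wraps to 23 = x, carry into square.
Longitude square 6; −1 → 5.
Latitude subsquare n = 13; +1 → 14 = o.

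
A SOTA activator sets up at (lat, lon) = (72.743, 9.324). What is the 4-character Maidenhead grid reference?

JQ42

Add 180° to longitude and 90° to latitude: 189.32, 162.74.
Field: 189.32/20 → 9 → J, 162.74/10 → 16 → Q; chars JQ.
Square: 9.32/2 → 4, 2.74/1 → 2; chars 42.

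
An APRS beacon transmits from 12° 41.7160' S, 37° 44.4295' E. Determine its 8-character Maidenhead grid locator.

KH87uh83

Offset from 180°W / 90°S: lon 217.74049°, lat 77.30473°.
Field: lon ⌊217.74049/20⌋ = 10 → K; lat ⌊77.30473/10⌋ = 7 → H.
Square: lon ⌊17.74049/2⌋ = 8; lat ⌊7.30473/1⌋ = 7.
Subsquare: lon ⌊1.74049/0.0833333⌋ = 20 → u; lat ⌊0.30473/0.0416667⌋ = 7 → h.
Extended square: lon ⌊0.07382/0.00833333⌋ = 8; lat ⌊0.01307/0.00416667⌋ = 3.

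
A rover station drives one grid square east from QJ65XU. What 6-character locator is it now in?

Longitude subsquare x = 23; +1 → 24, wraps to 0 = a, carry into square.
Longitude square 6; +1 → 7.
The latitude characters are unchanged.

QJ75au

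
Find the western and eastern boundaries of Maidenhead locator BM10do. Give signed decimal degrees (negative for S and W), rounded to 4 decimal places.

-157.7500, -157.6667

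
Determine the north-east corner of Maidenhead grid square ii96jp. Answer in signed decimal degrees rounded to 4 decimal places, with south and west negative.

Field I=8, I=8: +8·20° lon, +8·10° lat → SW at lon -20°, lat -10°.
Square 9, 6: +9·2° lon, +6·1° lat → SW at lon -2°, lat -4°.
Subsquare j=9, p=15: +9·0.0833333° lon, +15·0.0416667° lat → SW at lon -1.25°, lat -3.375°.
Cell spans 0.0833333° lon × 0.0416667° lat. NE corner is SW corner plus one full cell.
latitude -3.3333, longitude -1.1667.

-3.3333, -1.1667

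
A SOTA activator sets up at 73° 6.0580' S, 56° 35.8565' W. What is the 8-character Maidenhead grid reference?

Add 180° to longitude and 90° to latitude: 123.40239, 16.89903.
Field: 123.40239/20 → 6 → G, 16.89903/10 → 1 → B; chars GB.
Square: 3.40239/2 → 1, 6.89903/1 → 6; chars 16.
Subsquare: 1.40239/0.0833333 → 16 → q, 0.89903/0.0416667 → 21 → v; chars qv.
Extended square: 0.06906/0.00833333 → 8, 0.02403/0.00416667 → 5; chars 85.

GB16qv85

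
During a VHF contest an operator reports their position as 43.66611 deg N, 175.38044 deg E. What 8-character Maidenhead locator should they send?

Offset from 180°W / 90°S: lon 355.38044°, lat 133.66611°.
Field: lon ⌊355.38044/20⌋ = 17 → R; lat ⌊133.66611/10⌋ = 13 → N.
Square: lon ⌊15.38044/2⌋ = 7; lat ⌊3.66611/1⌋ = 3.
Subsquare: lon ⌊1.38044/0.0833333⌋ = 16 → q; lat ⌊0.66611/0.0416667⌋ = 15 → p.
Extended square: lon ⌊0.04711/0.00833333⌋ = 5; lat ⌊0.04111/0.00416667⌋ = 9.

RN73qp59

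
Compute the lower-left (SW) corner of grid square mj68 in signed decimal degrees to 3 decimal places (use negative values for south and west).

8.000, 72.000

Field M=12, J=9: +12·20° lon, +9·10° lat → SW at lon 60°, lat 0°.
Square 6, 8: +6·2° lon, +8·1° lat → SW at lon 72°, lat 8°.
latitude 8.000, longitude 72.000.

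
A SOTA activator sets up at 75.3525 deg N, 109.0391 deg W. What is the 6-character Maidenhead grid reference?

Shift to the Maidenhead origin (180°W, 90°S): lon 70.9609, lat 165.3525.
Field: 70.9609/20 → 3 → D, 165.3525/10 → 16 → Q; chars DQ.
Square: 10.9609/2 → 5, 5.3525/1 → 5; chars 55.
Subsquare: 0.9609/0.0833333 → 11 → l, 0.3525/0.0416667 → 8 → i; chars li.

DQ55li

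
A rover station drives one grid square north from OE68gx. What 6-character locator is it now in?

Latitude subsquare x = 23; +1 → 24, wraps to 0 = a, carry into square.
Latitude square 8; +1 → 9.
The longitude characters are unchanged.

OE69ga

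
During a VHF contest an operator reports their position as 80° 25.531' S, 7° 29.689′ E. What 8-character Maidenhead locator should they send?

JA39rn97

Add 180° to longitude and 90° to latitude: 187.49482, 9.57448.
Field: lon ⌊187.49482/20⌋ = 9 → J; lat ⌊9.57448/10⌋ = 0 → A.
Square: lon ⌊7.49482/2⌋ = 3; lat ⌊9.57448/1⌋ = 9.
Subsquare: lon ⌊1.49482/0.0833333⌋ = 17 → r; lat ⌊0.57448/0.0416667⌋ = 13 → n.
Extended square: lon ⌊0.07815/0.00833333⌋ = 9; lat ⌊0.03282/0.00416667⌋ = 7.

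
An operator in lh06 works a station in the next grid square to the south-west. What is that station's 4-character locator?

KH95

Longitude square 0; −1 → -1, wraps to 9, carry into field.
Longitude field L = 11; −1 → 10 = K.
Latitude square 6; −1 → 5.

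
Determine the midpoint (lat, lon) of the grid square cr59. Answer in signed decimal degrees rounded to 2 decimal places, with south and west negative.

89.50, -129.00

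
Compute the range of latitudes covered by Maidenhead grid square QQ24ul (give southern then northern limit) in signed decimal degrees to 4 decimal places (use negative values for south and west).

Field Q=16, Q=16: +16·20° lon, +16·10° lat → SW at lon 140°, lat 70°.
Square 2, 4: +2·2° lon, +4·1° lat → SW at lon 144°, lat 74°.
Subsquare u=20, l=11: +20·0.0833333° lon, +11·0.0416667° lat → SW at lon 145.667°, lat 74.4583°.
Cell spans 0.0833333° lon × 0.0416667° lat.
south 74.4583, north 74.5000.

74.4583, 74.5000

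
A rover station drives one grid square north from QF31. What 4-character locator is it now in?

QF32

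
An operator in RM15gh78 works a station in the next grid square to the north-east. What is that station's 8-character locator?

Longitude extended square 7; +1 → 8.
Latitude extended square 8; +1 → 9.

RM15gh89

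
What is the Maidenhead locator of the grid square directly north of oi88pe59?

Latitude extended square 9; +1 → 10, wraps to 0, carry into subsquare.
Latitude subsquare e = 4; +1 → 5 = f.
The longitude characters are unchanged.

OI88pf50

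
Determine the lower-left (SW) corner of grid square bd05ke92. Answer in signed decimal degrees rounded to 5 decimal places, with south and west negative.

Field B=1, D=3: +1·20° lon, +3·10° lat → SW at lon -160°, lat -60°.
Square 0, 5: +0·2° lon, +5·1° lat → SW at lon -160°, lat -55°.
Subsquare k=10, e=4: +10·0.0833333° lon, +4·0.0416667° lat → SW at lon -159.167°, lat -54.8333°.
Extended square 9, 2: +9·0.00833333° lon, +2·0.00416667° lat → SW at lon -159.092°, lat -54.825°.
latitude -54.82500, longitude -159.09167.

-54.82500, -159.09167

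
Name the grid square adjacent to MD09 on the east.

Longitude square 0; +1 → 1.
The latitude characters are unchanged.

MD19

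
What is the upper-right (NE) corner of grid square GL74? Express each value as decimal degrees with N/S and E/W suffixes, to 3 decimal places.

25.000° N, 44.000° W

Field G=6, L=11: +6·20° lon, +11·10° lat → SW at lon -60°, lat 20°.
Square 7, 4: +7·2° lon, +4·1° lat → SW at lon -46°, lat 24°.
Cell spans 2° lon × 1° lat. NE corner is SW corner plus one full cell.
latitude 25.000° N, longitude 44.000° W.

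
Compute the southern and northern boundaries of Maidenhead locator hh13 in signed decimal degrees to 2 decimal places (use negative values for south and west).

-17.00, -16.00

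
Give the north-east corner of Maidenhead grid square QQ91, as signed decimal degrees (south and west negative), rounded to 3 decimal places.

72.000, 160.000

Field Q=16, Q=16: +16·20° lon, +16·10° lat → SW at lon 140°, lat 70°.
Square 9, 1: +9·2° lon, +1·1° lat → SW at lon 158°, lat 71°.
Cell spans 2° lon × 1° lat. NE corner is SW corner plus one full cell.
latitude 72.000, longitude 160.000.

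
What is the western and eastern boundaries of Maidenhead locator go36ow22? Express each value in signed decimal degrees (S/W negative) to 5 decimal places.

-52.81667, -52.80833

Field G=6, O=14: +6·20° lon, +14·10° lat → SW at lon -60°, lat 50°.
Square 3, 6: +3·2° lon, +6·1° lat → SW at lon -54°, lat 56°.
Subsquare o=14, w=22: +14·0.0833333° lon, +22·0.0416667° lat → SW at lon -52.8333°, lat 56.9167°.
Extended square 2, 2: +2·0.00833333° lon, +2·0.00416667° lat → SW at lon -52.8167°, lat 56.925°.
Cell spans 0.00833333° lon × 0.00416667° lat.
west -52.81667, east -52.80833.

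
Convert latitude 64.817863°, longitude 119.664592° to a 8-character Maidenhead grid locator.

OP94tt96

Shift to the Maidenhead origin (180°W, 90°S): lon 299.66459, lat 154.81786.
Field: lon ⌊299.66459/20⌋ = 14 → O; lat ⌊154.81786/10⌋ = 15 → P.
Square: lon ⌊19.66459/2⌋ = 9; lat ⌊4.81786/1⌋ = 4.
Subsquare: lon ⌊1.66459/0.0833333⌋ = 19 → t; lat ⌊0.81786/0.0416667⌋ = 19 → t.
Extended square: lon ⌊0.08126/0.00833333⌋ = 9; lat ⌊0.02620/0.00416667⌋ = 6.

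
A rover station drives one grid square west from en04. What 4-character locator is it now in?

DN94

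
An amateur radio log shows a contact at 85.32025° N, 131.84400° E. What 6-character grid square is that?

PR55wh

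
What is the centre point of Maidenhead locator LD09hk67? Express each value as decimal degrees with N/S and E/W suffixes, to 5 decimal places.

Field L=11, D=3: +11·20° lon, +3·10° lat → SW at lon 40°, lat -60°.
Square 0, 9: +0·2° lon, +9·1° lat → SW at lon 40°, lat -51°.
Subsquare h=7, k=10: +7·0.0833333° lon, +10·0.0416667° lat → SW at lon 40.5833°, lat -50.5833°.
Extended square 6, 7: +6·0.00833333° lon, +7·0.00416667° lat → SW at lon 40.6333°, lat -50.5542°.
Cell spans 0.00833333° lon × 0.00416667° lat. Centre is SW corner plus half of each.
latitude 50.55208° S, longitude 40.63750° E.

50.55208° S, 40.63750° E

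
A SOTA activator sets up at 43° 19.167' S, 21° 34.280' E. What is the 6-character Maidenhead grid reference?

KE06sq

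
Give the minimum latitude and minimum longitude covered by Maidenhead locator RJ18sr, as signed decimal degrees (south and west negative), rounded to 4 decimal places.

Field R=17, J=9: +17·20° lon, +9·10° lat → SW at lon 160°, lat 0°.
Square 1, 8: +1·2° lon, +8·1° lat → SW at lon 162°, lat 8°.
Subsquare s=18, r=17: +18·0.0833333° lon, +17·0.0416667° lat → SW at lon 163.5°, lat 8.70833°.
latitude 8.7083, longitude 163.5000.

8.7083, 163.5000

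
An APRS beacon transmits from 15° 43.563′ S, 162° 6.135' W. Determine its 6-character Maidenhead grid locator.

AH84wg

Shift to the Maidenhead origin (180°W, 90°S): lon 17.8978, lat 74.2739.
Field: lon ⌊17.8978/20⌋ = 0 → A; lat ⌊74.2739/10⌋ = 7 → H.
Square: lon ⌊17.8978/2⌋ = 8; lat ⌊4.2739/1⌋ = 4.
Subsquare: lon ⌊1.8978/0.0833333⌋ = 22 → w; lat ⌊0.2739/0.0416667⌋ = 6 → g.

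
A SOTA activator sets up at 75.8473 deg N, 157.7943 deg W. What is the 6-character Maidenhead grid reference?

BQ15cu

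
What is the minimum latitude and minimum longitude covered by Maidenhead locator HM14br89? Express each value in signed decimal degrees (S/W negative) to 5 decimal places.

Field H=7, M=12: +7·20° lon, +12·10° lat → SW at lon -40°, lat 30°.
Square 1, 4: +1·2° lon, +4·1° lat → SW at lon -38°, lat 34°.
Subsquare b=1, r=17: +1·0.0833333° lon, +17·0.0416667° lat → SW at lon -37.9167°, lat 34.7083°.
Extended square 8, 9: +8·0.00833333° lon, +9·0.00416667° lat → SW at lon -37.85°, lat 34.7458°.
latitude 34.74583, longitude -37.85000.

34.74583, -37.85000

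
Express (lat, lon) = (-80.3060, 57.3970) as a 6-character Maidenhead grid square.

LA89qq

Add 180° to longitude and 90° to latitude: 237.3970, 9.6940.
Field: 237.3970/20 → 11 → L, 9.6940/10 → 0 → A; chars LA.
Square: 17.3970/2 → 8, 9.6940/1 → 9; chars 89.
Subsquare: 1.3970/0.0833333 → 16 → q, 0.6940/0.0416667 → 16 → q; chars qq.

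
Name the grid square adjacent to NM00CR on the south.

NM00cq

Latitude subsquare r = 17; −1 → 16 = q.
The longitude characters are unchanged.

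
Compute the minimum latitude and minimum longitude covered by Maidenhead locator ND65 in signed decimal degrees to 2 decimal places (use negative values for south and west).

Field N=13, D=3: +13·20° lon, +3·10° lat → SW at lon 80°, lat -60°.
Square 6, 5: +6·2° lon, +5·1° lat → SW at lon 92°, lat -55°.
latitude -55.00, longitude 92.00.

-55.00, 92.00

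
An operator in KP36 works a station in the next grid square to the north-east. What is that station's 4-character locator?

KP47

Longitude square 3; +1 → 4.
Latitude square 6; +1 → 7.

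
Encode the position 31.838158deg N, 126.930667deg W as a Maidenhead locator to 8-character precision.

CM61mu81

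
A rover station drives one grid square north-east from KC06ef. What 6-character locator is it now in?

KC06fg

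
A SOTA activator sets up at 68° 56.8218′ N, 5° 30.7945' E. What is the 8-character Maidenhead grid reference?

Offset from 180°W / 90°S: lon 185.51324°, lat 158.94703°.
Field: 185.51324/20 → 9 → J, 158.94703/10 → 15 → P; chars JP.
Square: 5.51324/2 → 2, 8.94703/1 → 8; chars 28.
Subsquare: 1.51324/0.0833333 → 18 → s, 0.94703/0.0416667 → 22 → w; chars sw.
Extended square: 0.01324/0.00833333 → 1, 0.03036/0.00416667 → 7; chars 17.

JP28sw17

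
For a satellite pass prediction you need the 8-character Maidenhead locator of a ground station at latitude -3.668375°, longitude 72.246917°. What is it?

Add 180° to longitude and 90° to latitude: 252.24692, 86.33163.
Field (20°×10°, letters A–R): lon ⌊252.24692/20⌋ = 12 → M; lat ⌊86.33163/10⌋ = 8 → I.
Square (2°×1°, digits 0–9): lon ⌊12.24692/2⌋ = 6; lat ⌊6.33163/1⌋ = 6.
Subsquare (5′×2.5′, letters a–x): lon ⌊0.24692/0.0833333⌋ = 2 → c; lat ⌊0.33163/0.0416667⌋ = 7 → h.
Extended square (30″×15″, digits 0–9): lon ⌊0.08025/0.00833333⌋ = 9; lat ⌊0.03996/0.00416667⌋ = 9.

MI66ch99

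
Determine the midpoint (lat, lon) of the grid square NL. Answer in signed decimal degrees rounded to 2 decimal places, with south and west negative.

25.00, 90.00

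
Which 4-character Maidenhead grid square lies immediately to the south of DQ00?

Latitude square 0; −1 → -1, wraps to 9, carry into field.
Latitude field Q = 16; −1 → 15 = P.
The longitude characters are unchanged.

DP09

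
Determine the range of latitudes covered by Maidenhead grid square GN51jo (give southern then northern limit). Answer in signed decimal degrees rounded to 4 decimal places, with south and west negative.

41.5833, 41.6250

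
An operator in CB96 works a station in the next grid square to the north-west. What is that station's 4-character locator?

CB87

Longitude square 9; −1 → 8.
Latitude square 6; +1 → 7.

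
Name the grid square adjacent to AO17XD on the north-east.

Longitude subsquare x = 23; +1 → 24, wraps to 0 = a, carry into square.
Longitude square 1; +1 → 2.
Latitude subsquare d = 3; +1 → 4 = e.

AO27ae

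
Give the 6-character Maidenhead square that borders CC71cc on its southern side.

CC71cb

Latitude subsquare c = 2; −1 → 1 = b.
The longitude characters are unchanged.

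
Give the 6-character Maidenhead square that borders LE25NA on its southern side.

LE24nx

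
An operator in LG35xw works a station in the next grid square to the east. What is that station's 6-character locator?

LG45aw

Longitude subsquare x = 23; +1 → 24, wraps to 0 = a, carry into square.
Longitude square 3; +1 → 4.
The latitude characters are unchanged.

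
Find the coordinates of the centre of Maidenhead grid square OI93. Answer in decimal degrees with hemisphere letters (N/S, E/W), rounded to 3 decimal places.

Field O=14, I=8: +14·20° lon, +8·10° lat → SW at lon 100°, lat -10°.
Square 9, 3: +9·2° lon, +3·1° lat → SW at lon 118°, lat -7°.
Cell spans 2° lon × 1° lat. Centre is SW corner plus half of each.
latitude 6.500° S, longitude 119.000° E.

6.500° S, 119.000° E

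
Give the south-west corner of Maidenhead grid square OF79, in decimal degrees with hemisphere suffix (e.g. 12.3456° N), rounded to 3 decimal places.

31.000° S, 114.000° E

Field O=14, F=5: +14·20° lon, +5·10° lat → SW at lon 100°, lat -40°.
Square 7, 9: +7·2° lon, +9·1° lat → SW at lon 114°, lat -31°.
latitude 31.000° S, longitude 114.000° E.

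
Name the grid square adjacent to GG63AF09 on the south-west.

GG53xf98

Longitude extended square 0; −1 → -1, wraps to 9, carry into subsquare.
Longitude subsquare a = 0; −1 → -1, wraps to 23 = x, carry into square.
Longitude square 6; −1 → 5.
Latitude extended square 9; −1 → 8.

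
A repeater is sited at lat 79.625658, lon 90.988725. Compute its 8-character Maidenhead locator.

Add 180° to longitude and 90° to latitude: 270.98872, 169.62566.
Field (20°×10°, letters A–R): lon ⌊270.98872/20⌋ = 13 → N; lat ⌊169.62566/10⌋ = 16 → Q.
Square (2°×1°, digits 0–9): lon ⌊10.98872/2⌋ = 5; lat ⌊9.62566/1⌋ = 9.
Subsquare (5′×2.5′, letters a–x): lon ⌊0.98872/0.0833333⌋ = 11 → l; lat ⌊0.62566/0.0416667⌋ = 15 → p.
Extended square (30″×15″, digits 0–9): lon ⌊0.07206/0.00833333⌋ = 8; lat ⌊0.00066/0.00416667⌋ = 0.

NQ59lp80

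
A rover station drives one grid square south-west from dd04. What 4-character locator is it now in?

CD93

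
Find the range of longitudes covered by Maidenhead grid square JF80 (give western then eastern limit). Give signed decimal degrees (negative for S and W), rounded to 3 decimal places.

Field J=9, F=5: +9·20° lon, +5·10° lat → SW at lon 0°, lat -40°.
Square 8, 0: +8·2° lon, +0·1° lat → SW at lon 16°, lat -40°.
Cell spans 2° lon × 1° lat.
west 16.000, east 18.000.

16.000, 18.000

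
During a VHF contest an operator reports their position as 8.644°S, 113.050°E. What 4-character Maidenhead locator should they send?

OI61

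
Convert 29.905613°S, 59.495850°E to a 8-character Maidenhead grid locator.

LG90rc92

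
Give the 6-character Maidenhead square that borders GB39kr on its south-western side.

GB39jq

Longitude subsquare k = 10; −1 → 9 = j.
Latitude subsquare r = 17; −1 → 16 = q.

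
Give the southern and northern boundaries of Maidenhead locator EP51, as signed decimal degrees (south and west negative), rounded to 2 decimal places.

61.00, 62.00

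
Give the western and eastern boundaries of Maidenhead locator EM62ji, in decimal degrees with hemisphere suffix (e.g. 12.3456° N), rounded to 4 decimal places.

87.2500° W, 87.1667° W

Field E=4, M=12: +4·20° lon, +12·10° lat → SW at lon -100°, lat 30°.
Square 6, 2: +6·2° lon, +2·1° lat → SW at lon -88°, lat 32°.
Subsquare j=9, i=8: +9·0.0833333° lon, +8·0.0416667° lat → SW at lon -87.25°, lat 32.3333°.
Cell spans 0.0833333° lon × 0.0416667° lat.
west 87.2500° W, east 87.1667° W.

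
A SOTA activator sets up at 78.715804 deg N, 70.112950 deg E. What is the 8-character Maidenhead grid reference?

MQ58br31

Add 180° to longitude and 90° to latitude: 250.11295, 168.71580.
Field: 250.11295/20 → 12 → M, 168.71580/10 → 16 → Q; chars MQ.
Square: 10.11295/2 → 5, 8.71580/1 → 8; chars 58.
Subsquare: 0.11295/0.0833333 → 1 → b, 0.71580/0.0416667 → 17 → r; chars br.
Extended square: 0.02962/0.00833333 → 3, 0.00747/0.00416667 → 1; chars 31.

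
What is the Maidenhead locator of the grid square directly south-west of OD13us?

OD13tr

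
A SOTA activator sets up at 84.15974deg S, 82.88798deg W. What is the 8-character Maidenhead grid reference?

EA85nu31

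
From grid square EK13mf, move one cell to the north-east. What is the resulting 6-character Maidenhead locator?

EK13ng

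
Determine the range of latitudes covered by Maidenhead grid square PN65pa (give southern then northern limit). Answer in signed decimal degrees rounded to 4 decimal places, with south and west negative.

45.0000, 45.0417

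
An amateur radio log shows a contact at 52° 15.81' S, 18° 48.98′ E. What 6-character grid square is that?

JD97jr

Add 180° to longitude and 90° to latitude: 198.8163, 37.7365.
Field: lon ⌊198.8163/20⌋ = 9 → J; lat ⌊37.7365/10⌋ = 3 → D.
Square: lon ⌊18.8163/2⌋ = 9; lat ⌊7.7365/1⌋ = 7.
Subsquare: lon ⌊0.8163/0.0833333⌋ = 9 → j; lat ⌊0.7365/0.0416667⌋ = 17 → r.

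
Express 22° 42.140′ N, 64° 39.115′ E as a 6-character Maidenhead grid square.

ML22hq

Shift to the Maidenhead origin (180°W, 90°S): lon 244.6519, lat 112.7023.
Field (20°×10°, letters A–R): lon ⌊244.6519/20⌋ = 12 → M; lat ⌊112.7023/10⌋ = 11 → L.
Square (2°×1°, digits 0–9): lon ⌊4.6519/2⌋ = 2; lat ⌊2.7023/1⌋ = 2.
Subsquare (5′×2.5′, letters a–x): lon ⌊0.6519/0.0833333⌋ = 7 → h; lat ⌊0.7023/0.0416667⌋ = 16 → q.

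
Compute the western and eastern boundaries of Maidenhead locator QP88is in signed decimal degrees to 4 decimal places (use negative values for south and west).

156.6667, 156.7500

Field Q=16, P=15: +16·20° lon, +15·10° lat → SW at lon 140°, lat 60°.
Square 8, 8: +8·2° lon, +8·1° lat → SW at lon 156°, lat 68°.
Subsquare i=8, s=18: +8·0.0833333° lon, +18·0.0416667° lat → SW at lon 156.667°, lat 68.75°.
Cell spans 0.0833333° lon × 0.0416667° lat.
west 156.6667, east 156.7500.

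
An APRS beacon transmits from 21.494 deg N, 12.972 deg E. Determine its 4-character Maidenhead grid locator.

JL61

Shift to the Maidenhead origin (180°W, 90°S): lon 192.97, lat 111.49.
Field: 192.97/20 → 9 → J, 111.49/10 → 11 → L; chars JL.
Square: 12.97/2 → 6, 1.49/1 → 1; chars 61.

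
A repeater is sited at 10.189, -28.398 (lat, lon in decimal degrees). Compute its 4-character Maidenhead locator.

Shift to the Maidenhead origin (180°W, 90°S): lon 151.60, lat 100.19.
Field: lon ⌊151.60/20⌋ = 7 → H; lat ⌊100.19/10⌋ = 10 → K.
Square: lon ⌊11.60/2⌋ = 5; lat ⌊0.19/1⌋ = 0.

HK50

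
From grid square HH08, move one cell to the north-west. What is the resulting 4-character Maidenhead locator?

GH99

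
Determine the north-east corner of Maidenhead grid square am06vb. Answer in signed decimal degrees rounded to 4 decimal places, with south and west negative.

Field A=0, M=12: +0·20° lon, +12·10° lat → SW at lon -180°, lat 30°.
Square 0, 6: +0·2° lon, +6·1° lat → SW at lon -180°, lat 36°.
Subsquare v=21, b=1: +21·0.0833333° lon, +1·0.0416667° lat → SW at lon -178.25°, lat 36.0417°.
Cell spans 0.0833333° lon × 0.0416667° lat. NE corner is SW corner plus one full cell.
latitude 36.0833, longitude -178.1667.

36.0833, -178.1667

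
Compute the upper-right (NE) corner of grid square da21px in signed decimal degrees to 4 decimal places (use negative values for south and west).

Field D=3, A=0: +3·20° lon, +0·10° lat → SW at lon -120°, lat -90°.
Square 2, 1: +2·2° lon, +1·1° lat → SW at lon -116°, lat -89°.
Subsquare p=15, x=23: +15·0.0833333° lon, +23·0.0416667° lat → SW at lon -114.75°, lat -88.0417°.
Cell spans 0.0833333° lon × 0.0416667° lat. NE corner is SW corner plus one full cell.
latitude -88.0000, longitude -114.6667.

-88.0000, -114.6667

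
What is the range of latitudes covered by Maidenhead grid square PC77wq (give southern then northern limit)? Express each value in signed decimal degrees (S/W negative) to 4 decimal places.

Field P=15, C=2: +15·20° lon, +2·10° lat → SW at lon 120°, lat -70°.
Square 7, 7: +7·2° lon, +7·1° lat → SW at lon 134°, lat -63°.
Subsquare w=22, q=16: +22·0.0833333° lon, +16·0.0416667° lat → SW at lon 135.833°, lat -62.3333°.
Cell spans 0.0833333° lon × 0.0416667° lat.
south -62.3333, north -62.2917.

-62.3333, -62.2917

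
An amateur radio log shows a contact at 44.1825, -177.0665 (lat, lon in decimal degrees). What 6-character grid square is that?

AN14le

Add 180° to longitude and 90° to latitude: 2.9335, 134.1825.
Field: 2.9335/20 → 0 → A, 134.1825/10 → 13 → N; chars AN.
Square: 2.9335/2 → 1, 4.1825/1 → 4; chars 14.
Subsquare: 0.9335/0.0833333 → 11 → l, 0.1825/0.0416667 → 4 → e; chars le.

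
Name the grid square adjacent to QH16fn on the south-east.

QH16gm

Longitude subsquare f = 5; +1 → 6 = g.
Latitude subsquare n = 13; −1 → 12 = m.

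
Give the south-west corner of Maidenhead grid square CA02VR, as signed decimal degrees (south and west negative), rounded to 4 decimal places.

-87.2917, -138.2500

Field C=2, A=0: +2·20° lon, +0·10° lat → SW at lon -140°, lat -90°.
Square 0, 2: +0·2° lon, +2·1° lat → SW at lon -140°, lat -88°.
Subsquare v=21, r=17: +21·0.0833333° lon, +17·0.0416667° lat → SW at lon -138.25°, lat -87.2917°.
latitude -87.2917, longitude -138.2500.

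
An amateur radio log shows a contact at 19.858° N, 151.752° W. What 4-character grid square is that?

Offset from 180°W / 90°S: lon 28.25°, lat 109.86°.
Field (20°×10°, letters A–R): lon ⌊28.25/20⌋ = 1 → B; lat ⌊109.86/10⌋ = 10 → K.
Square (2°×1°, digits 0–9): lon ⌊8.25/2⌋ = 4; lat ⌊9.86/1⌋ = 9.

BK49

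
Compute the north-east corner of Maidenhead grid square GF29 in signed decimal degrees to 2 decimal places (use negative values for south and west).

Field G=6, F=5: +6·20° lon, +5·10° lat → SW at lon -60°, lat -40°.
Square 2, 9: +2·2° lon, +9·1° lat → SW at lon -56°, lat -31°.
Cell spans 2° lon × 1° lat. NE corner is SW corner plus one full cell.
latitude -30.00, longitude -54.00.

-30.00, -54.00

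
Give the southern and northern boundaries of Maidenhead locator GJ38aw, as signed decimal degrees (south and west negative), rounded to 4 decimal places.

8.9167, 8.9583

Field G=6, J=9: +6·20° lon, +9·10° lat → SW at lon -60°, lat 0°.
Square 3, 8: +3·2° lon, +8·1° lat → SW at lon -54°, lat 8°.
Subsquare a=0, w=22: +0·0.0833333° lon, +22·0.0416667° lat → SW at lon -54°, lat 8.91667°.
Cell spans 0.0833333° lon × 0.0416667° lat.
south 8.9167, north 8.9583.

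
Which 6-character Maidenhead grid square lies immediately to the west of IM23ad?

IM13xd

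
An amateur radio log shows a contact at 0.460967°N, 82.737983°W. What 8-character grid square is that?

Offset from 180°W / 90°S: lon 97.26202°, lat 90.46097°.
Field (20°×10°, letters A–R): lon ⌊97.26202/20⌋ = 4 → E; lat ⌊90.46097/10⌋ = 9 → J.
Square (2°×1°, digits 0–9): lon ⌊17.26202/2⌋ = 8; lat ⌊0.46097/1⌋ = 0.
Subsquare (5′×2.5′, letters a–x): lon ⌊1.26202/0.0833333⌋ = 15 → p; lat ⌊0.46097/0.0416667⌋ = 11 → l.
Extended square (30″×15″, digits 0–9): lon ⌊0.01202/0.00833333⌋ = 1; lat ⌊0.00263/0.00416667⌋ = 0.

EJ80pl10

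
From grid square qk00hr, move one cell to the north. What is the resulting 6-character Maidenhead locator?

Latitude subsquare r = 17; +1 → 18 = s.
The longitude characters are unchanged.

QK00hs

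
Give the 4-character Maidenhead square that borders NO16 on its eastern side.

NO26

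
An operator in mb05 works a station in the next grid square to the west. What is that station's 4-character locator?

Longitude square 0; −1 → -1, wraps to 9, carry into field.
Longitude field M = 12; −1 → 11 = L.
The latitude characters are unchanged.

LB95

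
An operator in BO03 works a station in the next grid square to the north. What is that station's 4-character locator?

BO04

Latitude square 3; +1 → 4.
The longitude characters are unchanged.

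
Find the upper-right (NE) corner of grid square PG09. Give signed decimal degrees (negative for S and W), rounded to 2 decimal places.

-20.00, 122.00

Field P=15, G=6: +15·20° lon, +6·10° lat → SW at lon 120°, lat -30°.
Square 0, 9: +0·2° lon, +9·1° lat → SW at lon 120°, lat -21°.
Cell spans 2° lon × 1° lat. NE corner is SW corner plus one full cell.
latitude -20.00, longitude 122.00.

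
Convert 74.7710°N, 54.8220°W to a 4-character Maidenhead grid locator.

GQ24

Add 180° to longitude and 90° to latitude: 125.18, 164.77.
Field (20°×10°, letters A–R): lon ⌊125.18/20⌋ = 6 → G; lat ⌊164.77/10⌋ = 16 → Q.
Square (2°×1°, digits 0–9): lon ⌊5.18/2⌋ = 2; lat ⌊4.77/1⌋ = 4.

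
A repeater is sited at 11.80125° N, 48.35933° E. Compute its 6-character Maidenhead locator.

Add 180° to longitude and 90° to latitude: 228.3593, 101.8012.
Field: lon ⌊228.3593/20⌋ = 11 → L; lat ⌊101.8012/10⌋ = 10 → K.
Square: lon ⌊8.3593/2⌋ = 4; lat ⌊1.8012/1⌋ = 1.
Subsquare: lon ⌊0.3593/0.0833333⌋ = 4 → e; lat ⌊0.8012/0.0416667⌋ = 19 → t.

LK41et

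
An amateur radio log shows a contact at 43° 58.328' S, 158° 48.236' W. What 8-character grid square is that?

BE06oa36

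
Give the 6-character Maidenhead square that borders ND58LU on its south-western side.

ND58kt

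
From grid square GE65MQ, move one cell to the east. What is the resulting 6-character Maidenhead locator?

Longitude subsquare m = 12; +1 → 13 = n.
The latitude characters are unchanged.

GE65nq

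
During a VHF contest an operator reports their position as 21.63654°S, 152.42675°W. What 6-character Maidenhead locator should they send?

BG38si

Add 180° to longitude and 90° to latitude: 27.5733, 68.3635.
Field: 27.5733/20 → 1 → B, 68.3635/10 → 6 → G; chars BG.
Square: 7.5733/2 → 3, 8.3635/1 → 8; chars 38.
Subsquare: 1.5733/0.0833333 → 18 → s, 0.3635/0.0416667 → 8 → i; chars si.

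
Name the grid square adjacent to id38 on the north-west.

ID29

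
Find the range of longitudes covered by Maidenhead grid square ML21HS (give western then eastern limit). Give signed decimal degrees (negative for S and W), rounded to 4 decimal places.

Field M=12, L=11: +12·20° lon, +11·10° lat → SW at lon 60°, lat 20°.
Square 2, 1: +2·2° lon, +1·1° lat → SW at lon 64°, lat 21°.
Subsquare h=7, s=18: +7·0.0833333° lon, +18·0.0416667° lat → SW at lon 64.5833°, lat 21.75°.
Cell spans 0.0833333° lon × 0.0416667° lat.
west 64.5833, east 64.6667.

64.5833, 64.6667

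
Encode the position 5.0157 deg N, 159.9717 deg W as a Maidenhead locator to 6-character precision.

BJ05aa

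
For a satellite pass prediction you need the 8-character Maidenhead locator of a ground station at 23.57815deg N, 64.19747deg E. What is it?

Offset from 180°W / 90°S: lon 244.19747°, lat 113.57815°.
Field: lon ⌊244.19747/20⌋ = 12 → M; lat ⌊113.57815/10⌋ = 11 → L.
Square: lon ⌊4.19747/2⌋ = 2; lat ⌊3.57815/1⌋ = 3.
Subsquare: lon ⌊0.19747/0.0833333⌋ = 2 → c; lat ⌊0.57815/0.0416667⌋ = 13 → n.
Extended square: lon ⌊0.03080/0.00833333⌋ = 3; lat ⌊0.03648/0.00416667⌋ = 8.

ML23cn38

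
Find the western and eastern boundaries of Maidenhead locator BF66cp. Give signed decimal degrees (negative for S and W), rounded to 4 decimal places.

Field B=1, F=5: +1·20° lon, +5·10° lat → SW at lon -160°, lat -40°.
Square 6, 6: +6·2° lon, +6·1° lat → SW at lon -148°, lat -34°.
Subsquare c=2, p=15: +2·0.0833333° lon, +15·0.0416667° lat → SW at lon -147.833°, lat -33.375°.
Cell spans 0.0833333° lon × 0.0416667° lat.
west -147.8333, east -147.7500.

-147.8333, -147.7500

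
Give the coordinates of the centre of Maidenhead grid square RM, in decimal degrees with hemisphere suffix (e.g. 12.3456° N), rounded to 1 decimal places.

35.0° N, 170.0° E

Field R=17, M=12: +17·20° lon, +12·10° lat → SW at lon 160°, lat 30°.
Cell spans 20° lon × 10° lat. Centre is SW corner plus half of each.
latitude 35.0° N, longitude 170.0° E.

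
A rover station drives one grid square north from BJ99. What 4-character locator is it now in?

Latitude square 9; +1 → 10, wraps to 0, carry into field.
Latitude field J = 9; +1 → 10 = K.
The longitude characters are unchanged.

BK90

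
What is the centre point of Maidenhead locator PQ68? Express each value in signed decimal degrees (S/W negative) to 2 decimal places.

78.50, 133.00

Field P=15, Q=16: +15·20° lon, +16·10° lat → SW at lon 120°, lat 70°.
Square 6, 8: +6·2° lon, +8·1° lat → SW at lon 132°, lat 78°.
Cell spans 2° lon × 1° lat. Centre is SW corner plus half of each.
latitude 78.50, longitude 133.00.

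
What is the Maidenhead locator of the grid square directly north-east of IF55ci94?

Longitude extended square 9; +1 → 10, wraps to 0, carry into subsquare.
Longitude subsquare c = 2; +1 → 3 = d.
Latitude extended square 4; +1 → 5.

IF55di05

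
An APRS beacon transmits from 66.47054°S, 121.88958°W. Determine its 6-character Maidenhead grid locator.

Shift to the Maidenhead origin (180°W, 90°S): lon 58.1104, lat 23.5295.
Field (20°×10°, letters A–R): lon ⌊58.1104/20⌋ = 2 → C; lat ⌊23.5295/10⌋ = 2 → C.
Square (2°×1°, digits 0–9): lon ⌊18.1104/2⌋ = 9; lat ⌊3.5295/1⌋ = 3.
Subsquare (5′×2.5′, letters a–x): lon ⌊0.1104/0.0833333⌋ = 1 → b; lat ⌊0.5295/0.0416667⌋ = 12 → m.

CC93bm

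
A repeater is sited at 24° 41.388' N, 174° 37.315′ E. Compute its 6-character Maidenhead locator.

RL74hq

Shift to the Maidenhead origin (180°W, 90°S): lon 354.6219, lat 114.6898.
Field: lon ⌊354.6219/20⌋ = 17 → R; lat ⌊114.6898/10⌋ = 11 → L.
Square: lon ⌊14.6219/2⌋ = 7; lat ⌊4.6898/1⌋ = 4.
Subsquare: lon ⌊0.6219/0.0833333⌋ = 7 → h; lat ⌊0.6898/0.0416667⌋ = 16 → q.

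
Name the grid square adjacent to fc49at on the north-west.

FC39xu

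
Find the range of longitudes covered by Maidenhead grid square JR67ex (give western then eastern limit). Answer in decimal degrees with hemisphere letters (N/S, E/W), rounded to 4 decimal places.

12.3333° E, 12.4167° E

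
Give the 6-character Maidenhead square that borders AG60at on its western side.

Longitude subsquare a = 0; −1 → -1, wraps to 23 = x, carry into square.
Longitude square 6; −1 → 5.
The latitude characters are unchanged.

AG50xt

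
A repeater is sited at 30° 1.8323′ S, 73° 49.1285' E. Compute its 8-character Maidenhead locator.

Add 180° to longitude and 90° to latitude: 253.81881, 59.96946.
Field: lon ⌊253.81881/20⌋ = 12 → M; lat ⌊59.96946/10⌋ = 5 → F.
Square: lon ⌊13.81881/2⌋ = 6; lat ⌊9.96946/1⌋ = 9.
Subsquare: lon ⌊1.81881/0.0833333⌋ = 21 → v; lat ⌊0.96946/0.0416667⌋ = 23 → x.
Extended square: lon ⌊0.06881/0.00833333⌋ = 8; lat ⌊0.01113/0.00416667⌋ = 2.

MF69vx82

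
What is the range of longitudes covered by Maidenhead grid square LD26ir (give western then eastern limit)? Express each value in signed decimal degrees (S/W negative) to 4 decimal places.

44.6667, 44.7500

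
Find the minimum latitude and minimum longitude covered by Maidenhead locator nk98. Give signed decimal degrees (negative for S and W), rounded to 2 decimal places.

18.00, 98.00

Field N=13, K=10: +13·20° lon, +10·10° lat → SW at lon 80°, lat 10°.
Square 9, 8: +9·2° lon, +8·1° lat → SW at lon 98°, lat 18°.
latitude 18.00, longitude 98.00.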